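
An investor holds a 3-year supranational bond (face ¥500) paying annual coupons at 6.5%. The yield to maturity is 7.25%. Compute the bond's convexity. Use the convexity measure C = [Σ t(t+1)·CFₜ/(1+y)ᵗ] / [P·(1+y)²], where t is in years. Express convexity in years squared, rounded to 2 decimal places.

9.59

With y = 0.0725:
  t   CF        PV=CF/(1+0.0725)^t    t·PV        t(t+1)·PV
  1        32.50        30.3030        30.3030          60.6061
  2        32.50        28.2546        56.5091         169.5274
  3       532.50       431.6460     1,294.9380       5,179.7519
  Σ                    490.2036     1,381.7501       5,409.8854
P = 490.2036.
Convexity = Σ t(t+1)·PV / [P·(1+y)²] = 5,409.8854 / (490.2036 × 1.150256) = 9.59438.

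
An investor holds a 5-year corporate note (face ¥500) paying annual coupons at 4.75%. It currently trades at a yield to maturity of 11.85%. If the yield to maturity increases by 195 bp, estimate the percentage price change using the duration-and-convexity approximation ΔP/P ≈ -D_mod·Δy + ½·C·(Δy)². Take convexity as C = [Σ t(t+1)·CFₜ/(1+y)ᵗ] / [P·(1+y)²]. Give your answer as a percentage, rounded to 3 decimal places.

-7.427%

With y = 0.1185:
  t   CF        PV=CF/(1+0.1185)^t    t·PV        t(t+1)·PV
  1        23.75        21.2338        21.2338          42.4676
  2        23.75        18.9842        37.9683         113.9050
  3        23.75        16.9729        50.9187         203.6746
  4        23.75        15.1747        60.6987         303.4937
  5       523.75       299.1879     1,495.9397       8,975.6384
  Σ                    371.5535     1,666.7593       9,639.1793
P = 371.5535; D_Mac = 4.48592 yrs; D_mod = 4.01066 yrs; C = 20.73704.
Duration effect: -4.01066 × (+0.0195) = -0.078208
Convexity effect: 0.5 × 20.73704 × (0.0195)² = +0.0039426
ΔP/P ≈ -0.078208 + 0.0039426 = -0.074265 = -7.4265%.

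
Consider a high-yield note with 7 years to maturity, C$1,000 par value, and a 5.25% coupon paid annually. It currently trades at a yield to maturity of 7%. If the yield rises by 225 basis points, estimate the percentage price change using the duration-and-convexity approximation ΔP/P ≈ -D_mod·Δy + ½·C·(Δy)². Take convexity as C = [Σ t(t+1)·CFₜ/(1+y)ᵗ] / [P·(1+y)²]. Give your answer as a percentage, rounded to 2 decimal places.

With y = 0.07:
  t   CF        PV=CF/(1+0.07)^t    t·PV        t(t+1)·PV
  1        52.50        49.0654        49.0654          98.1308
  2        52.50        45.8555        91.7111         275.1332
  3        52.50        42.8556       128.5669         514.2677
  4        52.50        40.0520       160.2080         801.0400
  5        52.50        37.4318       187.1589       1,122.9532
  6        52.50        34.9830       209.8978       1,469.2846
  7     1,052.50       655.4441     4,588.1087      36,704.8698
  Σ                    905.6874     5,414.7168      40,985.6793
P = 905.6874; D_Mac = 5.97857 yrs; D_mod = 5.58745 yrs; C = 39.52631.
Duration effect: -5.58745 × (+0.0225) = -0.125718
Convexity effect: 0.5 × 39.52631 × (0.0225)² = +0.0100051
ΔP/P ≈ -0.125718 + 0.0100051 = -0.115713 = -11.5713%.

-11.57%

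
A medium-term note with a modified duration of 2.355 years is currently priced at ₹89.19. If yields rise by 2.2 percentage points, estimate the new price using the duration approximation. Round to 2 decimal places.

₹84.57

Duration approximation: ΔP/P ≈ -D_mod · Δy = -2.355 × (+0.022) = -0.051810.
New price ≈ 89.19 × (1 - 0.051810) = 84.5690661.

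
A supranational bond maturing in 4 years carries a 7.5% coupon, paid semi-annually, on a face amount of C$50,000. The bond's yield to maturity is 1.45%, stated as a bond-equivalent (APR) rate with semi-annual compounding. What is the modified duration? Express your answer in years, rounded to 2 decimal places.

3.56 years

Periodic yield y = 0.00725. First find Macaulay duration:
  t   CF        PV=CF/(1+0.00725)^t    t·PV
  1     1,875.00     1,861.5041     1,861.5041
  2     1,875.00     1,848.1053     3,696.2107
  3     1,875.00     1,834.8030     5,504.4090
  4     1,875.00     1,821.5964     7,286.3857
  5     1,875.00     1,808.4849     9,042.4246
  6     1,875.00     1,795.4678    10,772.8067
  7     1,875.00     1,782.5443    12,477.8103
  8    51,875.00    48,962.0847   391,696.6779
  Σ                 61,714.5906   442,338.2291
P = 61,714.5906; Macaulay duration = 442,338.2291 / 61,714.5906 = 7.16748 half-year periods = 3.58374 years.
Modified duration = D_Mac / (1 + y) = 3.58374 / 1.00725 = 3.55795 years.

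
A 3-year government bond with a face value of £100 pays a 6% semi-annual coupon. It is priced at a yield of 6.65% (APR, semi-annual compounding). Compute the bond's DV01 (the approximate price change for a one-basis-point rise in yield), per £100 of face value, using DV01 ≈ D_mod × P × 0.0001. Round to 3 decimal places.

£0.027

Periodic yield y = 0.03325.
  t   CF        PV=CF/(1+0.03325)^t    t·PV
  1         3.00         2.9035         2.9035
  2         3.00         2.8100         5.6201
  3         3.00         2.7196         8.1588
  4         3.00         2.6321        10.5283
  5         3.00         2.5474        12.7369
  6       103.00        84.6457       507.8740
  Σ                     98.2582       547.8216
P = 98.2582; D_Mac = 5.57533 half-year periods = 2.78766 yrs; D_mod = 2.69796 yrs.
DV01 ≈ 2.69796 × 98.2582 × 0.0001 = 0.026510.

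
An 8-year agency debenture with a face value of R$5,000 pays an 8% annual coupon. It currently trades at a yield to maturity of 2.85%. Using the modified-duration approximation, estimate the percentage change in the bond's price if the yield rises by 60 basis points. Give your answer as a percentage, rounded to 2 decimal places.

-3.79%

Periodic yield y = 0.0285. Modified duration first:
  t   CF        PV=CF/(1+0.0285)^t    t·PV
  1       400.00       388.9159       388.9159
  2       400.00       378.1389       756.2779
  3       400.00       367.6606     1,102.9818
  4       400.00       357.4726     1,429.8906
  5       400.00       347.5670     1,737.8349
  6       400.00       337.9358     2,027.6149
  7       400.00       328.5715     2,300.0007
  8     5,400.00     4,312.8007    34,502.4058
  Σ                  6,819.0631    44,245.9224
P = 6,819.0631; D_Mac = 6.48856 yrs; D_mod = 6.48856/(1+0.0285) = 6.30876 yrs.
ΔP/P ≈ -D_mod · Δy = -6.30876 × (+0.006) = -0.037853 = -3.7853%.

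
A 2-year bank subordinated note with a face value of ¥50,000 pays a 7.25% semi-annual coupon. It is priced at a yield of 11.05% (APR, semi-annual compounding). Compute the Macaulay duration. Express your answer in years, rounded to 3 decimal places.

1.893 years

Periodic yield y = 0.05525. Discount each cash flow and weight by its period:
  t   CF        PV=CF/(1+0.05525)^t    t·PV
  1     1,812.50     1,717.6025     1,717.6025
  2     1,812.50     1,627.6735     3,255.3470
  3     1,812.50     1,542.4530     4,627.3589
  4    51,812.50    41,784.2975   167,137.1899
  Σ                 46,672.0264   176,737.4982
Price P = Σ PV = 46,672.0264.
Macaulay duration = Σ(t·PV) / P = 176,737.4982 / 46,672.0264 = 3.78680 half-year periods.
In years: 3.78680 / 2 = 1.89340 years.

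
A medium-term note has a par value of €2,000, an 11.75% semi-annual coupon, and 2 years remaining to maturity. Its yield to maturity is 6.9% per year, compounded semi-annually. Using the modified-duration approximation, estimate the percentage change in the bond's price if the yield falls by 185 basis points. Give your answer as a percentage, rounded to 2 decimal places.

Periodic yield y = 0.0345. Modified duration first:
  t   CF        PV=CF/(1+0.0345)^t    t·PV
  1       117.50       113.5814       113.5814
  2       117.50       109.7936       219.5871
  3       117.50       106.1320       318.3960
  4     2,117.50     1,848.8490     7,395.3959
  Σ                  2,178.3560     8,046.9605
P = 2,178.3560; D_Mac = 3.69405 half-year periods = 1.84703 yrs; D_mod = 1.84703/(1+0.0345) = 1.78543 yrs.
ΔP/P ≈ -D_mod · Δy = -1.78543 × (-0.0185) = +0.033030 = +3.3030%.

+3.30%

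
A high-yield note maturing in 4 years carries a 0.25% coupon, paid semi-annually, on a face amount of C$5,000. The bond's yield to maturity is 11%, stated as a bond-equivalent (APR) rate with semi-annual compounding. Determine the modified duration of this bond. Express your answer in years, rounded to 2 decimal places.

Periodic yield y = 0.055. First find Macaulay duration:
  t   CF        PV=CF/(1+0.055)^t    t·PV
  1         6.25         5.9242         5.9242
  2         6.25         5.6153        11.2307
  3         6.25         5.3226        15.9678
  4         6.25         5.0451        20.1804
  5         6.25         4.7821        23.9104
  6         6.25         4.5328        27.1967
  7         6.25         4.2965        30.0754
  8     5,006.25     3,262.0668    26,096.5348
  Σ                  3,297.5854    26,231.0203
P = 3,297.5854; Macaulay duration = 26,231.0203 / 3,297.5854 = 7.95461 half-year periods = 3.97731 years.
Modified duration = D_Mac / (1 + y) = 3.97731 / 1.055 = 3.76996 years.

3.77 years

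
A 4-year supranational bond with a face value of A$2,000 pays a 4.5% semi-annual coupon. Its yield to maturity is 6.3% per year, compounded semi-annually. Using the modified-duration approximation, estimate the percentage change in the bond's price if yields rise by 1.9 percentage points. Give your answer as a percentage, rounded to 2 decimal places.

Periodic yield y = 0.0315. Modified duration first:
  t   CF        PV=CF/(1+0.0315)^t    t·PV
  1        45.00        43.6258        43.6258
  2        45.00        42.2935        84.5871
  3        45.00        41.0020       123.0059
  4        45.00        39.7499       158.9994
  5        45.00        38.5360       192.6799
  6        45.00        37.3592       224.1550
  7        45.00        36.2183       253.5280
  8     2,045.00     1,595.6567    12,765.2534
  Σ                  1,874.4413    13,845.8345
P = 1,874.4413; D_Mac = 7.38665 half-year periods = 3.69332 yrs; D_mod = 3.69332/(1+0.0315) = 3.58054 yrs.
ΔP/P ≈ -D_mod · Δy = -3.58054 × (+0.019) = -0.068030 = -6.8030%.

-6.80%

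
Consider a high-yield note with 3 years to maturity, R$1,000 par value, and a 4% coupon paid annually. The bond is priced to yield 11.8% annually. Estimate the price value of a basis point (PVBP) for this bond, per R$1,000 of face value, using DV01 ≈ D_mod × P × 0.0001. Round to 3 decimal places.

R$0.209

Periodic yield y = 0.118.
  t   CF        PV=CF/(1+0.118)^t    t·PV
  1        40.00        35.7782        35.7782
  2        40.00        32.0019        64.0039
  3     1,040.00       744.2313     2,232.6939
  Σ                    812.0114     2,332.4760
P = 812.0114; D_Mac = 2.87247 yrs; D_mod = 2.56929 yrs.
DV01 ≈ 2.56929 × 812.0114 × 0.0001 = 0.208629.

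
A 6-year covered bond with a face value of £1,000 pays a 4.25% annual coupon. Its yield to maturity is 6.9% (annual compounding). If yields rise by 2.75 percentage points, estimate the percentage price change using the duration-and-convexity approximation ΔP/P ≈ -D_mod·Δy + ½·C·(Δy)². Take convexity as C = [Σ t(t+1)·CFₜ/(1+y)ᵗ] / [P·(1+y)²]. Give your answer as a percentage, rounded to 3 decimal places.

-12.624%

With y = 0.069:
  t   CF        PV=CF/(1+0.069)^t    t·PV        t(t+1)·PV
  1        42.50        39.7568        39.7568          79.5136
  2        42.50        37.1906        74.3813         223.1438
  3        42.50        34.7901       104.3703         417.4813
  4        42.50        32.5445       130.1782         650.8908
  5        42.50        30.4439       152.2195         913.3172
  6     1,042.50       698.5698     4,191.4190      29,339.9333
  Σ                    873.2958     4,692.3251      31,624.2800
P = 873.2958; D_Mac = 5.37312 yrs; D_mod = 5.02631 yrs; C = 31.68866.
Duration effect: -5.02631 × (+0.0275) = -0.138223
Convexity effect: 0.5 × 31.68866 × (0.0275)² = +0.0119823
ΔP/P ≈ -0.138223 + 0.0119823 = -0.126241 = -12.6241%.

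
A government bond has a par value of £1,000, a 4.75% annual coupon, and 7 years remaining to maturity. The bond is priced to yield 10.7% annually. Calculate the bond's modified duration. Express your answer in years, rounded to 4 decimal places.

Periodic yield y = 0.107. First find Macaulay duration:
  t   CF        PV=CF/(1+0.107)^t    t·PV
  1        47.50        42.9088        42.9088
  2        47.50        38.7613        77.5226
  3        47.50        35.0147       105.0442
  4        47.50        31.6303       126.5211
  5        47.50        28.5730       142.8649
  6        47.50        25.8112       154.8671
  7     1,047.50       514.1865     3,599.3056
  Σ                    716.8858     4,249.0343
P = 716.8858; Macaulay duration = 4,249.0343 / 716.8858 = 5.92707 years.
Modified duration = D_Mac / (1 + y) = 5.92707 / 1.107 = 5.35418 years.

5.3542 years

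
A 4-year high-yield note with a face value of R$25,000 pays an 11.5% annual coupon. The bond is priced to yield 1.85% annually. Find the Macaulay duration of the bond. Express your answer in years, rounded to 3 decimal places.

Periodic yield y = 0.0185. Discount each cash flow and weight by its year:
  t   CF        PV=CF/(1+0.0185)^t    t·PV
  1     2,875.00     2,822.7786     2,822.7786
  2     2,875.00     2,771.5057     5,543.0115
  3     2,875.00     2,721.1642     8,163.4926
  4    27,875.00    25,904.2333   103,616.9332
  Σ                 34,219.6818   120,146.2159
Price P = Σ PV = 34,219.6818.
Macaulay duration = Σ(t·PV) / P = 120,146.2159 / 34,219.6818 = 3.51103 years.

3.511 years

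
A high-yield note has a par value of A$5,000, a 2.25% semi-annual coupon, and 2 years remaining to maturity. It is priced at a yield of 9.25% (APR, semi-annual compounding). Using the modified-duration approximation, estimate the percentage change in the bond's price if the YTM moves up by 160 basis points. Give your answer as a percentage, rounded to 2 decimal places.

Periodic yield y = 0.04625. Modified duration first:
  t   CF        PV=CF/(1+0.04625)^t    t·PV
  1        56.25        53.7634        53.7634
  2        56.25        51.3868       102.7736
  3        56.25        49.1152       147.3457
  4     5,056.25     4,219.7493    16,878.9974
  Σ                  4,374.0148    17,182.8801
P = 4,374.0148; D_Mac = 3.92840 half-year periods = 1.96420 yrs; D_mod = 1.96420/(1+0.04625) = 1.87737 yrs.
ΔP/P ≈ -D_mod · Δy = -1.87737 × (+0.016) = -0.030038 = -3.0038%.

-3.00%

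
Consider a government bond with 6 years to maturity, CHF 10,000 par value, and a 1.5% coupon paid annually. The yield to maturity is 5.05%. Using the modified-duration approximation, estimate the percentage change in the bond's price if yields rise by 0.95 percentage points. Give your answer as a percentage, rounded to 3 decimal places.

Periodic yield y = 0.0505. Modified duration first:
  t   CF        PV=CF/(1+0.0505)^t    t·PV
  1       150.00       142.7891       142.7891
  2       150.00       135.9249       271.8499
  3       150.00       129.3907       388.1721
  4       150.00       123.1706       492.6824
  5       150.00       117.2495       586.2475
  6    10,150.00     7,552.4821    45,314.8923
  Σ                  8,201.0069    47,196.6333
P = 8,201.0069; D_Mac = 5.75498 yrs; D_mod = 5.75498/(1+0.0505) = 5.47832 yrs.
ΔP/P ≈ -D_mod · Δy = -5.47832 × (+0.0095) = -0.052044 = -5.2044%.

-5.204%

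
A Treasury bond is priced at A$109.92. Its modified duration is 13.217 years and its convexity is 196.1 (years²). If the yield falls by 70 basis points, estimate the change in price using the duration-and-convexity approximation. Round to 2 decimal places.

+A$10.70

Duration effect: -D_mod·Δy = -13.217 × (-0.007) = +0.092519
Convexity effect: ½·C·(Δy)² = 0.5 × 196.1 × (-0.007)² = +0.00480445
ΔP/P ≈ +0.092519 + 0.00480445 = +0.09732345
ΔP ≈ 109.92 × (+0.09732345) = +10.697793624.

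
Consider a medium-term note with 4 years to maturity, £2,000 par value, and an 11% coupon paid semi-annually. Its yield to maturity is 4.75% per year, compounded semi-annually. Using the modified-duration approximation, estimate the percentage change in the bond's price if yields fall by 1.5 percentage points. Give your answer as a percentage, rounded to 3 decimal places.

+5.002%

Periodic yield y = 0.02375. Modified duration first:
  t   CF        PV=CF/(1+0.02375)^t    t·PV
  1       110.00       107.4481       107.4481
  2       110.00       104.9554       209.9108
  3       110.00       102.5206       307.5617
  4       110.00       100.1422       400.5687
  5       110.00        97.8190       489.0949
  6       110.00        95.5497       573.2980
  7       110.00        93.3330       653.3311
  8     2,110.00     1,748.7637    13,990.1098
  Σ                  2,450.5316    16,731.3231
P = 2,450.5316; D_Mac = 6.82763 half-year periods = 3.41381 yrs; D_mod = 3.41381/(1+0.02375) = 3.33462 yrs.
ΔP/P ≈ -D_mod · Δy = -3.33462 × (-0.015) = +0.050019 = +5.0019%.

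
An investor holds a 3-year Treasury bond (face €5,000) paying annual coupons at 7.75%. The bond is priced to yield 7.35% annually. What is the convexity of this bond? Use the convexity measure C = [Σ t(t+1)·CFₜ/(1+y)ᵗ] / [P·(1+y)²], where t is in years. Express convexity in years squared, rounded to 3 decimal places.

With y = 0.0735:
  t   CF        PV=CF/(1+0.0735)^t    t·PV        t(t+1)·PV
  1       387.50       360.9688       360.9688         721.9376
  2       387.50       336.2541       672.5082       2,017.5247
  3     5,387.50     4,354.9296    13,064.7887      52,259.1550
  Σ                  5,052.1525    14,098.2658      54,998.6173
P = 5,052.1525.
Convexity = Σ t(t+1)·PV / [P·(1+y)²] = 54,998.6173 / (5,052.1525 × 1.152402) = 9.44651.

9.447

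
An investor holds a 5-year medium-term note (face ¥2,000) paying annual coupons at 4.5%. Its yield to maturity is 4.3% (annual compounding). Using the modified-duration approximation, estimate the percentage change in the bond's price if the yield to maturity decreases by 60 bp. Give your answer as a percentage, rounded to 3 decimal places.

+2.640%

Periodic yield y = 0.043. Modified duration first:
  t   CF        PV=CF/(1+0.043)^t    t·PV
  1        90.00        86.2895        86.2895
  2        90.00        82.7321       165.4641
  3        90.00        79.3213       237.9638
  4        90.00        76.0511       304.2042
  5     2,090.00     1,693.2643     8,466.3213
  Σ                  2,017.6582     9,260.2430
P = 2,017.6582; D_Mac = 4.58960 yrs; D_mod = 4.58960/(1+0.043) = 4.40038 yrs.
ΔP/P ≈ -D_mod · Δy = -4.40038 × (-0.006) = +0.026402 = +2.6402%.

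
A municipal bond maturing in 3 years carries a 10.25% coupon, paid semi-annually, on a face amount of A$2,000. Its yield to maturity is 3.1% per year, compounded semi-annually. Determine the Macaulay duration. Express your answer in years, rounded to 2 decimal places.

Periodic yield y = 0.0155. Discount each cash flow and weight by its period:
  t   CF        PV=CF/(1+0.0155)^t    t·PV
  1       102.50       100.9355       100.9355
  2       102.50        99.3949       198.7898
  3       102.50        97.8778       293.6333
  4       102.50        96.3838       385.5353
  5       102.50        94.9127       474.5634
  6     2,102.50     1,917.1515    11,502.9091
  Σ                  2,406.6562    12,956.3664
Price P = Σ PV = 2,406.6562.
Macaulay duration = Σ(t·PV) / P = 12,956.3664 / 2,406.6562 = 5.38356 half-year periods.
In years: 5.38356 / 2 = 2.69178 years.

2.69 years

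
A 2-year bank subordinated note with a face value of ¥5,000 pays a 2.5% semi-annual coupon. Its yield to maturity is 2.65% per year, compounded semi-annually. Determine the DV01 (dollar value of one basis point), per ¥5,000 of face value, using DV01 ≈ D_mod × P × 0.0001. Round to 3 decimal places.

Periodic yield y = 0.01325.
  t   CF        PV=CF/(1+0.01325)^t    t·PV
  1        62.50        61.6827        61.6827
  2        62.50        60.8761       121.7522
  3        62.50        60.0800       180.2401
  4     5,062.50     4,802.8452    19,211.3807
  Σ                  4,985.4840    19,575.0557
P = 4,985.4840; D_Mac = 3.92641 half-year periods = 1.96321 yrs; D_mod = 1.93753 yrs.
DV01 ≈ 1.93753 × 4,985.4840 × 0.0001 = 0.965954.

¥0.966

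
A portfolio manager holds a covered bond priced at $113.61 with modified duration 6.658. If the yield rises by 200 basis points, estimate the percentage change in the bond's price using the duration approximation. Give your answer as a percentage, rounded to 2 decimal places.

Duration approximation: ΔP/P ≈ -D_mod · Δy = -6.658 × (+0.02) = -0.133160.
As a percentage: -13.3160%.

-13.32%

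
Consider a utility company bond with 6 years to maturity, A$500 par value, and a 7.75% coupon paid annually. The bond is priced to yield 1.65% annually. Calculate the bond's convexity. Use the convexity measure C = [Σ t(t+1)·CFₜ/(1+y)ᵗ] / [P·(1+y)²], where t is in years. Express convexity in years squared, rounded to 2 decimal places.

With y = 0.0165:
  t   CF        PV=CF/(1+0.0165)^t    t·PV        t(t+1)·PV
  1        38.75        38.1210        38.1210          76.2420
  2        38.75        37.5022        75.0044         225.0133
  3        38.75        36.8935       110.6804         442.7217
  4        38.75        36.2946       145.1785         725.8923
  5        38.75        35.7055       178.5274       1,071.1642
  6       538.75       488.3633     2,930.1796      20,511.2570
  Σ                    672.8800     3,477.6912      23,052.2904
P = 672.8800.
Convexity = Σ t(t+1)·PV / [P·(1+y)²] = 23,052.2904 / (672.8800 × 1.033272) = 33.15596.

33.16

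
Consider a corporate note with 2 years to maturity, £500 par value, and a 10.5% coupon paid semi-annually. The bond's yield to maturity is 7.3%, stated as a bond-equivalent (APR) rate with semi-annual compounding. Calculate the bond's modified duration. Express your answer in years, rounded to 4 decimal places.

1.7943 years

Periodic yield y = 0.0365. First find Macaulay duration:
  t   CF        PV=CF/(1+0.0365)^t    t·PV
  1        26.25        25.3256        25.3256
  2        26.25        24.4338        48.8676
  3        26.25        23.5734        70.7201
  4       526.25       455.9475     1,823.7902
  Σ                    529.2803     1,968.7034
P = 529.2803; Macaulay duration = 1,968.7034 / 529.2803 = 3.71959 half-year periods = 1.85979 years.
Modified duration = D_Mac / (1 + y) = 1.85979 / 1.0365 = 1.79430 years.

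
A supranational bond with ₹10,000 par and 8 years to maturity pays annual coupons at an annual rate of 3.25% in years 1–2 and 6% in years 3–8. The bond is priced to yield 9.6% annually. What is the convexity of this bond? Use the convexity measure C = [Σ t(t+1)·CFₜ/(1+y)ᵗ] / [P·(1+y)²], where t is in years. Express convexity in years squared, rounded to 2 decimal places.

46.86

With y = 0.096:
  t   CF        PV=CF/(1+0.096)^t    t·PV        t(t+1)·PV
  1       325.00       296.5328       296.5328         593.0657
  2       325.00       270.5592       541.1183       1,623.3550
  3       600.00       455.7426     1,367.2277       5,468.9107
  4       600.00       415.8235     1,663.2940       8,316.4701
  5       600.00       379.4010     1,897.0050      11,382.0302
  6       600.00       346.1688     2,077.0128      14,539.0897
  7       600.00       315.8474     2,210.9321      17,687.4571
  8    10,600.00     5,091.2149    40,729.7195     366,567.4754
  Σ                  7,571.2903    50,782.8424     426,177.8539
P = 7,571.2903.
Convexity = Σ t(t+1)·PV / [P·(1+y)²] = 426,177.8539 / (7,571.2903 × 1.201216) = 46.85974.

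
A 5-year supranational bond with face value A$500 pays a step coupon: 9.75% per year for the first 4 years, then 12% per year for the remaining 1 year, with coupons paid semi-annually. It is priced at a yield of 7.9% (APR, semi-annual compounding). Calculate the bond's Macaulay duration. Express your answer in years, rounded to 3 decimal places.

Periodic yield y = 0.0395. Discount each cash flow and weight by its period:
  t   CF        PV=CF/(1+0.0395)^t    t·PV
  1       24.375        23.4488        23.4488
  2       24.375        22.5577        45.1155
  3       24.375        21.7006        65.1017
  4       24.375        20.8760        83.5039
  5       24.375        20.0827       100.4135
  6       24.375        19.3196       115.9175
  7       24.375        18.5855       130.0982
  8       24.375        17.8792       143.0338
  9       30.000        21.1690       190.5212
  10     530.000       359.7750     3,597.7496
  Σ                    545.3940     4,494.9036
Price P = Σ PV = 545.3940.
Macaulay duration = Σ(t·PV) / P = 4,494.9036 / 545.3940 = 8.24157 half-year periods.
In years: 8.24157 / 2 = 4.12079 years.

4.121 years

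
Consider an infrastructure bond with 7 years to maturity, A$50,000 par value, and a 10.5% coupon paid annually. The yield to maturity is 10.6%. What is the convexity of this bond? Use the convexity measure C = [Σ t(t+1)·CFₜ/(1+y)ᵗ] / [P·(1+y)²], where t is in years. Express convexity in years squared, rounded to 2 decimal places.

31.15

With y = 0.106:
  t   CF        PV=CF/(1+0.106)^t    t·PV        t(t+1)·PV
  1     5,250.00     4,746.8354     4,746.8354       9,493.6709
  2     5,250.00     4,291.8946     8,583.7892      25,751.3677
  3     5,250.00     3,880.5557    11,641.6671      46,566.6685
  4     5,250.00     3,508.6399    14,034.5595      70,172.7976
  5     5,250.00     3,172.3688    15,861.8439      95,171.0637
  6     5,250.00     2,868.3262    17,209.9573     120,469.7009
  7    55,250.00    27,292.6932   191,048.8525   1,528,390.8202
  Σ                 49,761.3139   263,127.5051   1,896,016.0895
P = 49,761.3139.
Convexity = Σ t(t+1)·PV / [P·(1+y)²] = 1,896,016.0895 / (49,761.3139 × 1.223236) = 31.14870.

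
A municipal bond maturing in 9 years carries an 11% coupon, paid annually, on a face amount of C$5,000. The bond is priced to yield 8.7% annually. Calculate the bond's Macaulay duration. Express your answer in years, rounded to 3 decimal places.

6.334 years

Periodic yield y = 0.087. Discount each cash flow and weight by its year:
  t   CF        PV=CF/(1+0.087)^t    t·PV
  1       550.00       505.9798       505.9798
  2       550.00       465.4828       930.9655
  3       550.00       428.2270     1,284.6810
  4       550.00       393.9531     1,575.8124
  5       550.00       362.4223     1,812.1117
  6       550.00       333.4152     2,000.4913
  7       550.00       306.7297     2,147.1082
  8       550.00       282.1801     2,257.4406
  9     5,550.00     2,619.5524    23,575.9714
  Σ                  5,697.9424    36,090.5619
Price P = Σ PV = 5,697.9424.
Macaulay duration = Σ(t·PV) / P = 36,090.5619 / 5,697.9424 = 6.33396 years.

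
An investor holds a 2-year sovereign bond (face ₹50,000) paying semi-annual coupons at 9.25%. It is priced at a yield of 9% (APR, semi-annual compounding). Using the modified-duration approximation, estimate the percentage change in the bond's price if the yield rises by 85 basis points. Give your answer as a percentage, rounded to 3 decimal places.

-1.522%

Periodic yield y = 0.045. Modified duration first:
  t   CF        PV=CF/(1+0.045)^t    t·PV
  1     2,312.50     2,212.9187     2,212.9187
  2     2,312.50     2,117.6255     4,235.2510
  3     2,312.50     2,026.4359     6,079.3077
  4    52,312.50    43,867.2403   175,468.9611
  Σ                 50,224.2204   187,996.4385
P = 50,224.2204; D_Mac = 3.74314 half-year periods = 1.87157 yrs; D_mod = 1.87157/(1+0.045) = 1.79098 yrs.
ΔP/P ≈ -D_mod · Δy = -1.79098 × (+0.0085) = -0.015223 = -1.5223%.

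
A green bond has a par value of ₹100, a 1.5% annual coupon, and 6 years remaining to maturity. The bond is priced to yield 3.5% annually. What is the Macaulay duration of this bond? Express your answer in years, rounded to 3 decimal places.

Periodic yield y = 0.035. Discount each cash flow and weight by its year:
  t   CF        PV=CF/(1+0.035)^t    t·PV
  1         1.50         1.4493         1.4493
  2         1.50         1.4003         2.8005
  3         1.50         1.3529         4.0587
  4         1.50         1.3072         5.2287
  5         1.50         1.2630         6.3148
  6       101.50        82.5703       495.4219
  Σ                     89.3429       515.2739
Price P = Σ PV = 89.3429.
Macaulay duration = Σ(t·PV) / P = 515.2739 / 89.3429 = 5.76737 years.

5.767 years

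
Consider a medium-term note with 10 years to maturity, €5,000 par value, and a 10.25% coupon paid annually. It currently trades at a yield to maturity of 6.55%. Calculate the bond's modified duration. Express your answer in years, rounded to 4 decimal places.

6.6482 years

Periodic yield y = 0.0655. First find Macaulay duration:
  t   CF        PV=CF/(1+0.0655)^t    t·PV
  1       512.50       480.9948       480.9948
  2       512.50       451.4264       902.8528
  3       512.50       423.6757     1,271.0270
  4       512.50       397.6308     1,590.5233
  5       512.50       373.1871     1,865.9354
  6       512.50       350.2460     2,101.4758
  7       512.50       328.7151     2,301.0059
  8       512.50       308.5079     2,468.0629
  9       512.50       289.5428     2,605.8853
  10    5,512.50     2,922.9007    29,229.0070
  Σ                  6,326.8273    44,816.7703
P = 6,326.8273; Macaulay duration = 44,816.7703 / 6,326.8273 = 7.08361 years.
Modified duration = D_Mac / (1 + y) = 7.08361 / 1.0655 = 6.64815 years.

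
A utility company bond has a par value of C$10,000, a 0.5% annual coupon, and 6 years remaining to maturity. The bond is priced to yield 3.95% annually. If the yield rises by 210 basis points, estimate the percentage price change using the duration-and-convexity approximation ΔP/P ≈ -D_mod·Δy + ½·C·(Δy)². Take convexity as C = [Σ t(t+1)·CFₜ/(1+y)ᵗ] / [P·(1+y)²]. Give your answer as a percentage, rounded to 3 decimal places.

-11.111%

With y = 0.0395:
  t   CF        PV=CF/(1+0.0395)^t    t·PV        t(t+1)·PV
  1        50.00        48.1000        48.1000          96.2001
  2        50.00        46.2723        92.5446         277.6338
  3        50.00        44.5140       133.5420         534.1679
  4        50.00        42.8225       171.2900         856.4500
  5        50.00        41.1953       205.9764       1,235.8586
  6    10,050.00     7,965.6111    47,793.6666     334,555.6665
  Σ                  8,188.5152    48,445.1197     337,555.9769
P = 8,188.5152; D_Mac = 5.91623 yrs; D_mod = 5.69142 yrs; C = 38.14975.
Duration effect: -5.69142 × (+0.021) = -0.119520
Convexity effect: 0.5 × 38.14975 × (0.021)² = +0.0084120
ΔP/P ≈ -0.119520 + 0.0084120 = -0.111108 = -11.1108%.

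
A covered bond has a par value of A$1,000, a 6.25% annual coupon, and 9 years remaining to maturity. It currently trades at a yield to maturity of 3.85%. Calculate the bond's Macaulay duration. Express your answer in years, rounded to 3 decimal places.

7.314 years

Periodic yield y = 0.0385. Discount each cash flow and weight by its year:
  t   CF        PV=CF/(1+0.0385)^t    t·PV
  1        62.50        60.1830        60.1830
  2        62.50        57.9518       115.9036
  3        62.50        55.8034       167.4101
  4        62.50        53.7346       214.9384
  5        62.50        51.7425       258.7126
  6        62.50        49.8243       298.9457
  7        62.50        47.9772       335.8401
  8        62.50        46.1985       369.5881
  9     1,062.50       756.2588     6,806.3290
  Σ                  1,179.6740     8,627.8506
Price P = Σ PV = 1,179.6740.
Macaulay duration = Σ(t·PV) / P = 8,627.8506 / 1,179.6740 = 7.31376 years.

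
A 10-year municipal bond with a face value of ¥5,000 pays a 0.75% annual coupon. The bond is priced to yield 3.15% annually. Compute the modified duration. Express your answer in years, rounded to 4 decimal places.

9.3273 years

Periodic yield y = 0.0315. First find Macaulay duration:
  t   CF        PV=CF/(1+0.0315)^t    t·PV
  1        37.50        36.3548        36.3548
  2        37.50        35.2446        70.4892
  3        37.50        34.1683       102.5049
  4        37.50        33.1249       132.4995
  5        37.50        32.1133       160.5666
  6        37.50        31.1326       186.7958
  7        37.50        30.1819       211.2733
  8        37.50        29.2602       234.0817
  9        37.50        28.3667       255.2999
  10    5,037.50     3,694.2198    36,942.1984
  Σ                  3,984.1672    38,332.0642
P = 3,984.1672; Macaulay duration = 38,332.0642 / 3,984.1672 = 9.62110 years.
Modified duration = D_Mac / (1 + y) = 9.62110 / 1.0315 = 9.32729 years.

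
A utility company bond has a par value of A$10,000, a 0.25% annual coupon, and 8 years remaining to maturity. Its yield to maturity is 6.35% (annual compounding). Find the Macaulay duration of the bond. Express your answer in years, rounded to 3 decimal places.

Periodic yield y = 0.0635. Discount each cash flow and weight by its year:
  t   CF        PV=CF/(1+0.0635)^t    t·PV
  1        25.00        23.5073        23.5073
  2        25.00        22.1037        44.2074
  3        25.00        20.7839        62.3518
  4        25.00        19.5429        78.1718
  5        25.00        18.3761        91.8803
  6        25.00        17.2789       103.6731
  7        25.00        16.2472       113.7301
  8    10,025.00     6,126.1049    49,008.8390
  Σ                  6,263.9448    49,526.3609
Price P = Σ PV = 6,263.9448.
Macaulay duration = Σ(t·PV) / P = 49,526.3609 / 6,263.9448 = 7.90658 years.

7.907 years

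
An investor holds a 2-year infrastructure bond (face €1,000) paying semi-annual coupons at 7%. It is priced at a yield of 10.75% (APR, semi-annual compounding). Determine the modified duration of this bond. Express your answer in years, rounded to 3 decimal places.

Periodic yield y = 0.05375. First find Macaulay duration:
  t   CF        PV=CF/(1+0.05375)^t    t·PV
  1        35.00        33.2147        33.2147
  2        35.00        31.5205        63.0410
  3        35.00        29.9127        89.7380
  4     1,035.00       839.4407     3,357.7626
  Σ                    934.0885     3,543.7563
P = 934.0885; Macaulay duration = 3,543.7563 / 934.0885 = 3.79381 half-year periods = 1.89691 years.
Modified duration = D_Mac / (1 + y) = 1.89691 / 1.05375 = 1.80015 years.

1.800 years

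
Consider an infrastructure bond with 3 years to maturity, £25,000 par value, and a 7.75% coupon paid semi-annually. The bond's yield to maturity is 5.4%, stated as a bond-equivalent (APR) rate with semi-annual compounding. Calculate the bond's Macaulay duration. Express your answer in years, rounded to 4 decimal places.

Periodic yield y = 0.027. Discount each cash flow and weight by its period:
  t   CF        PV=CF/(1+0.027)^t    t·PV
  1       968.75       943.2814       943.2814
  2       968.75       918.4824     1,836.9648
  3       968.75       894.3353     2,683.0060
  4       968.75       870.8231     3,483.2924
  5       968.75       847.9290     4,239.6451
  6    25,968.75    22,132.3935   132,794.3612
  Σ                 26,607.2448   145,980.5509
Price P = Σ PV = 26,607.2448.
Macaulay duration = Σ(t·PV) / P = 145,980.5509 / 26,607.2448 = 5.48650 half-year periods.
In years: 5.48650 / 2 = 2.74325 years.

2.7432 years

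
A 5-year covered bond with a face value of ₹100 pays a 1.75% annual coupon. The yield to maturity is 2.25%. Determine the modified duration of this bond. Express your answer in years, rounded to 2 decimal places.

4.72 years

Periodic yield y = 0.0225. First find Macaulay duration:
  t   CF        PV=CF/(1+0.0225)^t    t·PV
  1         1.75         1.7115         1.7115
  2         1.75         1.6738         3.3477
  3         1.75         1.6370         4.9110
  4         1.75         1.6010         6.4039
  5       101.75        91.0370       455.1849
  Σ                     97.6603       471.5589
P = 97.6603; Macaulay duration = 471.5589 / 97.6603 = 4.82856 years.
Modified duration = D_Mac / (1 + y) = 4.82856 / 1.0225 = 4.72231 years.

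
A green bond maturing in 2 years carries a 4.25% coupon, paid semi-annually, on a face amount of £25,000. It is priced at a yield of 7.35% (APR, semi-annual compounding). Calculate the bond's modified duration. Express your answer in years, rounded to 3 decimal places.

1.868 years

Periodic yield y = 0.03675. First find Macaulay duration:
  t   CF        PV=CF/(1+0.03675)^t    t·PV
  1       531.25       512.4186       512.4186
  2       531.25       494.2548       988.5095
  3       531.25       476.7348     1,430.2043
  4    25,531.25    22,099.1669    88,396.6676
  Σ                 23,582.5750    91,327.8000
P = 23,582.5750; Macaulay duration = 91,327.8000 / 23,582.5750 = 3.87268 half-year periods = 1.93634 years.
Modified duration = D_Mac / (1 + y) = 1.93634 / 1.03675 = 1.86770 years.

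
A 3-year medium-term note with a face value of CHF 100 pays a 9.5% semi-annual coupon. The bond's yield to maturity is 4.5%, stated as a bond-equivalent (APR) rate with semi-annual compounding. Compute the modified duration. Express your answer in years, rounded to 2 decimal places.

Periodic yield y = 0.0225. First find Macaulay duration:
  t   CF        PV=CF/(1+0.0225)^t    t·PV
  1         4.75         4.6455         4.6455
  2         4.75         4.5433         9.0865
  3         4.75         4.4433        13.3298
  4         4.75         4.3455        17.3820
  5         4.75         4.2499        21.2494
  6       104.75        91.6588       549.9528
  Σ                    113.8862       615.6460
P = 113.8862; Macaulay duration = 615.6460 / 113.8862 = 5.40580 half-year periods = 2.70290 years.
Modified duration = D_Mac / (1 + y) = 2.70290 / 1.0225 = 2.64342 years.

2.64 years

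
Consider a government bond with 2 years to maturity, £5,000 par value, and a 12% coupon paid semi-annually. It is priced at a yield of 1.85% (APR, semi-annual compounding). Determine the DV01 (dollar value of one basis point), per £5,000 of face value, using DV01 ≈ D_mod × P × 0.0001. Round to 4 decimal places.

Periodic yield y = 0.00925.
  t   CF        PV=CF/(1+0.00925)^t    t·PV
  1       300.00       297.2504       297.2504
  2       300.00       294.5261       589.0521
  3       300.00       291.8267       875.4800
  4     5,300.00     5,108.3523    20,433.4090
  Σ                  5,991.9554    22,195.1916
P = 5,991.9554; D_Mac = 3.70417 half-year periods = 1.85208 yrs; D_mod = 1.83511 yrs.
DV01 ≈ 1.83511 × 5,991.9554 × 0.0001 = 1.099588.

£1.0996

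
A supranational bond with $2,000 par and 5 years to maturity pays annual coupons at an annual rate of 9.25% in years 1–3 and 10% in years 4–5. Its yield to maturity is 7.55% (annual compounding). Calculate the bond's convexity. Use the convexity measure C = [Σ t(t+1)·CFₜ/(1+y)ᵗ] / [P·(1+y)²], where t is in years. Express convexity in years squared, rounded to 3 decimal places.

With y = 0.0755:
  t   CF        PV=CF/(1+0.0755)^t    t·PV        t(t+1)·PV
  1       185.00       172.0130       172.0130         344.0260
  2       185.00       159.9377       319.8754         959.6263
  3       185.00       148.7101       446.1303       1,784.5213
  4       200.00       149.4818       597.9272       2,989.6361
  5     2,200.00     1,528.8702     7,644.3509      45,866.1051
  Σ                  2,159.0128     9,180.2969      51,943.9149
P = 2,159.0128.
Convexity = Σ t(t+1)·PV / [P·(1+y)²] = 51,943.9149 / (2,159.0128 × 1.156700) = 20.79977.

20.800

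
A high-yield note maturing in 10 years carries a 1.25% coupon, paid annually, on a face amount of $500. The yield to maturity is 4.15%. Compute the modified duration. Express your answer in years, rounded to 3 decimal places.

8.992 years

Periodic yield y = 0.0415. First find Macaulay duration:
  t   CF        PV=CF/(1+0.0415)^t    t·PV
  1         6.25         6.0010         6.0010
  2         6.25         5.7618        11.5237
  3         6.25         5.5323        16.5968
  4         6.25         5.3118        21.2473
  5         6.25         5.1002        25.5008
  6         6.25         4.8969        29.3816
  7         6.25         4.7018        32.9127
  8         6.25         4.5145        36.1157
  9         6.25         4.3346        39.0112
  10      506.25       337.1105     3,371.1051
  Σ                    383.2653     3,589.3957
P = 383.2653; Macaulay duration = 3,589.3957 / 383.2653 = 9.36530 years.
Modified duration = D_Mac / (1 + y) = 9.36530 / 1.0415 = 8.99213 years.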